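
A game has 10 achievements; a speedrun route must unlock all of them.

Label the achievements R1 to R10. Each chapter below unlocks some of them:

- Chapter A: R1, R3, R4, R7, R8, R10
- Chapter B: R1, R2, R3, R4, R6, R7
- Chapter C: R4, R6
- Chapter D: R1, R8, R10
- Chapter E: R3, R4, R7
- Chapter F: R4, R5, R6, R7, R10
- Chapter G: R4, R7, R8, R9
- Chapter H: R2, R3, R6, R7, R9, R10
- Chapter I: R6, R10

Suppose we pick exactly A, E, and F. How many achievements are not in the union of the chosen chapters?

Union of A, E, F = {R1, R3, R4, R5, R6, R7, R8, R10}.
Not covered: R2, R9 — 2 achievements.

2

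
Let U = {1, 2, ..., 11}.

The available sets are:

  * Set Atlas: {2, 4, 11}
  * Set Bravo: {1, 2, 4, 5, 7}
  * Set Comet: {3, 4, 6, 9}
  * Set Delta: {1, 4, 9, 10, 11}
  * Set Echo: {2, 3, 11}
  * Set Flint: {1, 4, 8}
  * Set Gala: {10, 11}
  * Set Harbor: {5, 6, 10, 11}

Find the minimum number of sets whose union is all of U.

4

Bravo, Comet, Flint, and Gala cover everything between them: the union {1, 2, 3, 4, 5, 6, 7, 8, 9, 10, 11} is all of U.
No 3 of the 8 sets cover everything (all 56 combinations miss at least one item), so 4 is optimal.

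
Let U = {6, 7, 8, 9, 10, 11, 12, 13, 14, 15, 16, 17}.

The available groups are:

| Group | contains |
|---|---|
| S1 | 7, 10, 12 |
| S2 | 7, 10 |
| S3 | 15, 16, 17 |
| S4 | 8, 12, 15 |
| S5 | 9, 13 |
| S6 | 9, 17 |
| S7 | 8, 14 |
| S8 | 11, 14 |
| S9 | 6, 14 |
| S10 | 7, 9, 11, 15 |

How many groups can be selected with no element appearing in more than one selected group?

4

S1, S3, S5, S8 are pairwise disjoint (S1={7,10,12}; S3={15,16,17}; S5={9,13}; S8={11,14}).
Every remaining group overlaps one of these, and no 5 of the listed groups are pairwise disjoint, so 4 is the maximum.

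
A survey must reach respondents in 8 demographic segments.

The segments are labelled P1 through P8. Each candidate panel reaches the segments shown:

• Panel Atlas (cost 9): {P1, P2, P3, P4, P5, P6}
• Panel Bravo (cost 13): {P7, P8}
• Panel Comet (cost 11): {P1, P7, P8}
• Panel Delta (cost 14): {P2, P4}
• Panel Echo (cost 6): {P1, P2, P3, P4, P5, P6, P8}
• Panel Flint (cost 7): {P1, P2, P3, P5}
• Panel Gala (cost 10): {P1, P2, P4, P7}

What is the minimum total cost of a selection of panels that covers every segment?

16

Echo, Gala together cover every segment (Echo ∪ Gala = {P1, P2, P3, P4, P5, P6, P7, P8}); total cost 6 + 10 = 16.
No covering selection has total cost below 16.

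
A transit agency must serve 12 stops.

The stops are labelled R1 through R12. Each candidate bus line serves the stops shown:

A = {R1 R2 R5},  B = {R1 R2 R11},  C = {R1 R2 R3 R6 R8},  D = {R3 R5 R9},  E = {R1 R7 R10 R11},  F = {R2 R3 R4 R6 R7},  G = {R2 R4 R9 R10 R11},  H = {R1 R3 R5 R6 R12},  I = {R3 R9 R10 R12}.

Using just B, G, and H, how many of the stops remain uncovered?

2

Union of B, G, H = {R1, R2, R3, R4, R5, R6, R9, R10, R11, R12}.
Not covered: R7, R8 — 2 stops.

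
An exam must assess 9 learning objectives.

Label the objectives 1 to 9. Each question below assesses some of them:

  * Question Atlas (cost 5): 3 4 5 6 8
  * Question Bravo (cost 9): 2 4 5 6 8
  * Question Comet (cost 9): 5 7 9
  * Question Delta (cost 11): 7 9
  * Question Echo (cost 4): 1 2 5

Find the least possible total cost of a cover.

Atlas, Comet, Echo together cover every objective (Atlas ∪ Comet ∪ Echo = {1, 2, 3, 4, 5, 6, 7, 8, 9}); total cost 5 + 9 + 4 = 18.
No covering selection has total cost below 18.

18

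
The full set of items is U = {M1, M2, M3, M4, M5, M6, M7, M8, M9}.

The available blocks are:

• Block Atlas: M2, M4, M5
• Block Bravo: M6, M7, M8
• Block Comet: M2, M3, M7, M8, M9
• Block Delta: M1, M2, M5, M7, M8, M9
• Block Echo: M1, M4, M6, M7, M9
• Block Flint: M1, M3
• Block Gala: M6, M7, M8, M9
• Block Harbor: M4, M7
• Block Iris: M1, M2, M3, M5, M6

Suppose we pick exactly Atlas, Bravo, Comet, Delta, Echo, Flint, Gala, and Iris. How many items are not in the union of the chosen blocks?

Union of Atlas, Bravo, Comet, Delta, Echo, Flint, Gala, Iris = {M1, M2, M3, M4, M5, M6, M7, M8, M9} — that's every item, so 0 are uncovered.

0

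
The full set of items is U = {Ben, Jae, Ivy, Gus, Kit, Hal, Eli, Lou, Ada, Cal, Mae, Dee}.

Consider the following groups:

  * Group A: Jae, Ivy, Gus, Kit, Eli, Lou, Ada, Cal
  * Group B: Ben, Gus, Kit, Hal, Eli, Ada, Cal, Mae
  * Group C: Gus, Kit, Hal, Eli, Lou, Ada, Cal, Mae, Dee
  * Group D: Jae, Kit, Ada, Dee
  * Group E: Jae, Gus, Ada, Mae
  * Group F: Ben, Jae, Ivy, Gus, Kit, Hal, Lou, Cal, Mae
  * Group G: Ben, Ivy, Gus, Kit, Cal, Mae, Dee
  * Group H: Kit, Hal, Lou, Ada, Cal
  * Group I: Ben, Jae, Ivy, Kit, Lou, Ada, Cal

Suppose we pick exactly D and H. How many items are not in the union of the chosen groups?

5

Union of D, H = {Jae, Kit, Hal, Lou, Ada, Cal, Dee}.
Not covered: Ben, Ivy, Gus, Eli, Mae — 5 items.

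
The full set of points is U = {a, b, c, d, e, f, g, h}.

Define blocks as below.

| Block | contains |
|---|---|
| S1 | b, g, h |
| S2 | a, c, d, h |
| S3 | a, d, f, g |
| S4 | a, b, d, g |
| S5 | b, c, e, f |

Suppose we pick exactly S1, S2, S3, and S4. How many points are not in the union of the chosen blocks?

1

Union of S1, S2, S3, S4 = {a, b, c, d, f, g, h}.
Not covered: e — 1 point.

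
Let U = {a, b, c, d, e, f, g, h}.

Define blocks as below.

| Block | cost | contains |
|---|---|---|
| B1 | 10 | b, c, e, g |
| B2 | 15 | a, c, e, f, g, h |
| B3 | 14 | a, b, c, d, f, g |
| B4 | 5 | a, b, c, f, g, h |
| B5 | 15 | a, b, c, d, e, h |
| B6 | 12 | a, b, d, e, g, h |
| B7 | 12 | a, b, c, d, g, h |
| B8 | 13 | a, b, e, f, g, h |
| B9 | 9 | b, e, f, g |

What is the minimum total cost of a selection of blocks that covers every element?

17

B4, B6 together cover every element (B4 ∪ B6 = {a, b, c, d, e, f, g, h}); total cost 5 + 12 = 17.
No covering selection has total cost below 17.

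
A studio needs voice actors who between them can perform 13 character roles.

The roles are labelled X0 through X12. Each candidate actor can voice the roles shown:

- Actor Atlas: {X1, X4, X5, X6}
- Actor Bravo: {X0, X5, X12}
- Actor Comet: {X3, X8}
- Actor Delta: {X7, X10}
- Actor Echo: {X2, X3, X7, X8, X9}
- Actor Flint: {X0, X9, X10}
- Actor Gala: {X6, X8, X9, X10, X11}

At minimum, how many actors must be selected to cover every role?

4

Atlas and Bravo and Echo and Gala together: Atlas ∪ Bravo ∪ Echo ∪ Gala = {X0, X1, X2, X3, X4, X5, X6, X7, X8, X9, X10, X11, X12} — every role is covered.
Only Gala contains X11, so Gala is forced; the remaining 8 roles need at least 3 more actors (each remaining actor adds at most 3) — so at least 4 actors are needed, and 4 is optimal.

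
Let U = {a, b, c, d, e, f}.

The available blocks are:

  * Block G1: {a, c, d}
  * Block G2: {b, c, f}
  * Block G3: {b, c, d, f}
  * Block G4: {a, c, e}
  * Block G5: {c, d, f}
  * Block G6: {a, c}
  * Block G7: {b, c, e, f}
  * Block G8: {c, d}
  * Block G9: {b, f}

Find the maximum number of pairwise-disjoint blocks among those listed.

G6, G9 are pairwise disjoint (G6={a,c}; G9={b,f}).
Every remaining block overlaps one of these, and no 3 of the listed blocks are pairwise disjoint, so 2 is the maximum.

2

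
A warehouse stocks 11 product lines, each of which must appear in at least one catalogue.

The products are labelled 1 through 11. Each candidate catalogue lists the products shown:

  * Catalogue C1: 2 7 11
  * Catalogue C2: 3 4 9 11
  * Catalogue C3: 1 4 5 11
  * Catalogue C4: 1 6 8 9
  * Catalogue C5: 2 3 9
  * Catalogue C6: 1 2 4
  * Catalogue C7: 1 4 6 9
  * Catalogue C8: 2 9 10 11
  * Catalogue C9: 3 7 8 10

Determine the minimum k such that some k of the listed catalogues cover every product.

4

Take {C3, C7, C8, C9}. Their union is {1, 2, 3, 4, 5, 6, 7, 8, 9, 10, 11}, which is all 11 products.
No 3 of the 9 catalogues cover everything (all 84 combinations miss at least one product), so 4 is optimal.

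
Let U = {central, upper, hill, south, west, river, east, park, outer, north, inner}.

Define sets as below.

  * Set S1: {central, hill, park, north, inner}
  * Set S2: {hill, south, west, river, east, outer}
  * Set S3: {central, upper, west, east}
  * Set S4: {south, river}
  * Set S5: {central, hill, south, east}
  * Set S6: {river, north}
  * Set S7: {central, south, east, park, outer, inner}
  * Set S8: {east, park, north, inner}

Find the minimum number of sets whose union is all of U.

Take {S1, S2, S3}. Their union is {central, upper, hill, south, west, river, east, park, outer, north, inner}, which is all 11 items.
Only S3 contains upper, so S3 is forced; the remaining 7 items need at least 2 more sets (each remaining set adds at most 4) — so at least 3 sets are needed, and 3 is optimal.

3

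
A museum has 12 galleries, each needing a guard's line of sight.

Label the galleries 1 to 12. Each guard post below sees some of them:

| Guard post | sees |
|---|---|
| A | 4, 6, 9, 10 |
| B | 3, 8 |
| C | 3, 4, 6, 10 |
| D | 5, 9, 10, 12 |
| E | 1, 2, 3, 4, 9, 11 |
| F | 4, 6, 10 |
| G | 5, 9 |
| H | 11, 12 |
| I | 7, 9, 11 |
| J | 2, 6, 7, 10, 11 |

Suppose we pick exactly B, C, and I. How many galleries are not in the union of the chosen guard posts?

4

Union of B, C, I = {3, 4, 6, 7, 8, 9, 10, 11}.
Not covered: 1, 2, 5, 12 — 4 galleries.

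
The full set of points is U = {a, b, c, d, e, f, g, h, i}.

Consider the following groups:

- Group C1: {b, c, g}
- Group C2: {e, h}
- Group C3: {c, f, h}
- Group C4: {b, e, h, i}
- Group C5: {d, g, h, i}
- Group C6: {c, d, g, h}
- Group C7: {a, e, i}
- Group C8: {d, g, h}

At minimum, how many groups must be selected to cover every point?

Take {C1, C3, C5, C7}. Their union is {a, b, c, d, e, f, g, h, i}, which is all 9 points.
No 3 of the 8 groups cover everything (all 56 combinations miss at least one point), so 4 is optimal.

4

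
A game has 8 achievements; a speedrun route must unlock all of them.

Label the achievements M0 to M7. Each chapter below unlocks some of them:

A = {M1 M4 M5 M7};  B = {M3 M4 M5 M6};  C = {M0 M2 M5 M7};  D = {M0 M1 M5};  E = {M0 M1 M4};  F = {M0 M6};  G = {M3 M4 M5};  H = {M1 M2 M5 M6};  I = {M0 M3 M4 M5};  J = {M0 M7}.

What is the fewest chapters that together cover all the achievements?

Take {G, H, J}. Their union is {M0, M1, M2, M3, M4, M5, M6, M7}, which is all 8 achievements.
No 2 of the 10 chapters cover everything (all 45 combinations miss at least one achievement), so 3 is optimal.

3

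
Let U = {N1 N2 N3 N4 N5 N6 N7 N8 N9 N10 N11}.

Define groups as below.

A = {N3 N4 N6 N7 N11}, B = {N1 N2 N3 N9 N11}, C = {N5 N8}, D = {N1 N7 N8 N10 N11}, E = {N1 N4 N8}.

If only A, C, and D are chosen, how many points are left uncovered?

2

Union of A, C, D = {N1, N3, N4, N5, N6, N7, N8, N10, N11}.
Not covered: N2, N9 — 2 points.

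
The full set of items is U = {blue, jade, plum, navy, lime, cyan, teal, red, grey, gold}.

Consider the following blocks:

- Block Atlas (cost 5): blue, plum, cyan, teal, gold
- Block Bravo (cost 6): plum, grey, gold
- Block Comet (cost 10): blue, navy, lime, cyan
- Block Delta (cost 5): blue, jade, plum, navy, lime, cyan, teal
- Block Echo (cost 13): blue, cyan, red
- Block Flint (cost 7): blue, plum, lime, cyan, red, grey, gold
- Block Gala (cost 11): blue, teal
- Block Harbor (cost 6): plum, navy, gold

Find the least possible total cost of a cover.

12

Delta, Flint together cover every item (Delta ∪ Flint = {blue, jade, plum, navy, lime, cyan, teal, red, grey, gold}); total cost 5 + 7 = 12.
No covering selection has total cost below 12.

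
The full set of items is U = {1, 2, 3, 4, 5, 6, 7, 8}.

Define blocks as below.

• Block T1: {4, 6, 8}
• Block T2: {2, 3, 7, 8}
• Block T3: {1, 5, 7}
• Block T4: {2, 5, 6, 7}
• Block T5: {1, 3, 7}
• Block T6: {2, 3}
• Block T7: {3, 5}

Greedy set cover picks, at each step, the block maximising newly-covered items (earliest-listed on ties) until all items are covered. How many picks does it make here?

3

Greedy: pick T2 (covers 4 new) → pick T1 (covers 2 new) → pick T3 (covers 2 new). Total picks: 3.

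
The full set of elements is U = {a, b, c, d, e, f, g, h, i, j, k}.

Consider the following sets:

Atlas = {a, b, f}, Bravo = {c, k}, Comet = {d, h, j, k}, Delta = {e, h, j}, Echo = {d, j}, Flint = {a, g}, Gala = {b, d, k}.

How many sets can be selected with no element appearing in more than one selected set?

3

Bravo, Echo, Flint are pairwise disjoint (Bravo={c,k}; Echo={d,j}; Flint={a,g}).
Every remaining set overlaps one of these, and no 4 of the listed sets are pairwise disjoint, so 3 is the maximum.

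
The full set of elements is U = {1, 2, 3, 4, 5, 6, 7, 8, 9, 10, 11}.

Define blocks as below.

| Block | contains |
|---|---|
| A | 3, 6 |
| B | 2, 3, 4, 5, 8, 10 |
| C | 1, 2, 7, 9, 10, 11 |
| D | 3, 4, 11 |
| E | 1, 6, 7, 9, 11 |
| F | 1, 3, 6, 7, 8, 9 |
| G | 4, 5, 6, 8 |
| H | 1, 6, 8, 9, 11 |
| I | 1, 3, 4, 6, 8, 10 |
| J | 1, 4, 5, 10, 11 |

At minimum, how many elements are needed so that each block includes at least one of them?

3

The 3 elements {6, 10, 11} hit every block.
No choice of 2 elements meets every block, so 3 is the minimum.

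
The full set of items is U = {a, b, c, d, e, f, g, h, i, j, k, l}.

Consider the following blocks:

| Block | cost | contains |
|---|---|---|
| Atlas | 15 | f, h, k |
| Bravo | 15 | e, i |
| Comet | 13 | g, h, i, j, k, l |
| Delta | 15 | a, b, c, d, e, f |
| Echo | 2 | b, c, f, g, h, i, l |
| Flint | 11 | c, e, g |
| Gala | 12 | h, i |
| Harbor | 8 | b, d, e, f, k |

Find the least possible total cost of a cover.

Comet, Delta together cover every item (Comet ∪ Delta = {a, b, c, d, e, f, g, h, i, j, k, l}); total cost 13 + 15 = 28.
The greedy pick Echo, Harbor, Comet, Delta costs 38; no covering selection beats 28.

28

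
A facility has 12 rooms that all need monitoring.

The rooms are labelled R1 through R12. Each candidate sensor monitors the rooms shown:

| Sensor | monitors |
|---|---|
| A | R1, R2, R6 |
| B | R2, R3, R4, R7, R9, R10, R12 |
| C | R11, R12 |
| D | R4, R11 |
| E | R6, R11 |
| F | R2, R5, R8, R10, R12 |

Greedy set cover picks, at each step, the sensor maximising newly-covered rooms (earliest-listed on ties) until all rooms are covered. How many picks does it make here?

Greedy: pick B (covers 7 new) → pick A (covers 2 new) → pick F (covers 2 new) → pick C (covers 1 new). Total picks: 4.

4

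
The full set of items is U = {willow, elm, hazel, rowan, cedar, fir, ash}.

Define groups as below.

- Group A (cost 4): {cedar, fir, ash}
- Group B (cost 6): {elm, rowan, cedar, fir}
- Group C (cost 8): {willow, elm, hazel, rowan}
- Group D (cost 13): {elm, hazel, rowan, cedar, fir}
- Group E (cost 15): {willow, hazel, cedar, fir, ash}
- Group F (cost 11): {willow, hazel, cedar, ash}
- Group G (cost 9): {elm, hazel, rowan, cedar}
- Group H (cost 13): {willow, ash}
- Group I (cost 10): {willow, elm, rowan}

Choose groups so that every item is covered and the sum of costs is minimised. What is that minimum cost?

A, C together cover every item (A ∪ C = {willow, elm, hazel, rowan, cedar, fir, ash}); total cost 4 + 8 = 12.
No covering selection has total cost below 12.

12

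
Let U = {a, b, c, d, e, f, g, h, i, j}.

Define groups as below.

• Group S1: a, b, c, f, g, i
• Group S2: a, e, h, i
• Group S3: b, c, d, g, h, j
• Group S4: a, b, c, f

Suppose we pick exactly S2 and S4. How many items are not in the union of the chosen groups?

Union of S2, S4 = {a, b, c, e, f, h, i}.
Not covered: d, g, j — 3 items.

3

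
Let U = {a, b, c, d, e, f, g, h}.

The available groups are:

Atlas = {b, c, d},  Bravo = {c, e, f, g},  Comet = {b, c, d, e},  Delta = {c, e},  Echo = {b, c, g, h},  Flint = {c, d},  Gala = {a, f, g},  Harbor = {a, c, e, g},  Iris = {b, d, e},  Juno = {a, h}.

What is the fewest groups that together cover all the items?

Bravo, Iris, and Juno cover everything between them: the union {a, b, c, d, e, f, g, h} is all of U.
No 2 of the 10 groups cover everything (all 45 combinations miss at least one item), so 3 is optimal.

3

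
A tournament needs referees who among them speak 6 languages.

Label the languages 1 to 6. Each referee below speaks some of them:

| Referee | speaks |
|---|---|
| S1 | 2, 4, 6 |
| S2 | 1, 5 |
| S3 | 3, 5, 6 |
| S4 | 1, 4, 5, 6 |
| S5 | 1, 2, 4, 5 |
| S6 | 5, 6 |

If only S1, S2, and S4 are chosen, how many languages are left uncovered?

Union of S1, S2, S4 = {1, 2, 4, 5, 6}.
Not covered: 3 — 1 language.

1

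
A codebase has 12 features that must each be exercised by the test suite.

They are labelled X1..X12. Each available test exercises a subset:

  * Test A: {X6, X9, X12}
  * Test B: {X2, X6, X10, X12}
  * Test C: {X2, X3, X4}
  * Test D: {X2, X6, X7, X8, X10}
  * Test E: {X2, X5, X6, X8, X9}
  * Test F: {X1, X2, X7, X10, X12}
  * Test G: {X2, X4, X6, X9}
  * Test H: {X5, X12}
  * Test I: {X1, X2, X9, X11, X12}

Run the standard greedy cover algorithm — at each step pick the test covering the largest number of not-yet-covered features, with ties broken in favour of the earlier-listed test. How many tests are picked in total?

4

Greedy: pick D (covers 5 new) → pick I (covers 4 new) → pick C (covers 2 new) → pick E (covers 1 new). Total picks: 4.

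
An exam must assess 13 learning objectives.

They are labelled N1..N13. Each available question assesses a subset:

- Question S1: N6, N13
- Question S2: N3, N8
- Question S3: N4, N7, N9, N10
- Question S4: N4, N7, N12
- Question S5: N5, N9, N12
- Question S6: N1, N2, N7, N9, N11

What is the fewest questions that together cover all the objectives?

5

S1 and S2 and S3 and S5 and S6 together: S1 ∪ S2 ∪ S3 ∪ S5 ∪ S6 = {N1, N2, N3, N4, N5, N6, N7, N8, N9, N10, N11, N12, N13} — every objective is covered.
Only S6 contains N1, so S6 is forced; the remaining 8 objectives need at least 4 more questions (each remaining question adds at most 2) — so at least 5 questions are needed, and 5 is optimal.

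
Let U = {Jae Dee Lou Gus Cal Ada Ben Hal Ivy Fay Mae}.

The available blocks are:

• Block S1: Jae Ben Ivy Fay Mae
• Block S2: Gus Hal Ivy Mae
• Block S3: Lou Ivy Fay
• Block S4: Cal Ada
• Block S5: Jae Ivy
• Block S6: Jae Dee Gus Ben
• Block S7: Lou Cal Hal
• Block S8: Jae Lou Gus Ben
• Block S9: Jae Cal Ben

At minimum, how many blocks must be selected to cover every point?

4

Take {S2, S3, S4, S6}. Their union is {Jae, Dee, Lou, Gus, Cal, Ada, Ben, Hal, Ivy, Fay, Mae}, which is all 11 points.
Only S6 contains Dee, so S6 is forced; the remaining 7 points need at least 3 more blocks (each remaining block adds at most 3) — so at least 4 blocks are needed, and 4 is optimal.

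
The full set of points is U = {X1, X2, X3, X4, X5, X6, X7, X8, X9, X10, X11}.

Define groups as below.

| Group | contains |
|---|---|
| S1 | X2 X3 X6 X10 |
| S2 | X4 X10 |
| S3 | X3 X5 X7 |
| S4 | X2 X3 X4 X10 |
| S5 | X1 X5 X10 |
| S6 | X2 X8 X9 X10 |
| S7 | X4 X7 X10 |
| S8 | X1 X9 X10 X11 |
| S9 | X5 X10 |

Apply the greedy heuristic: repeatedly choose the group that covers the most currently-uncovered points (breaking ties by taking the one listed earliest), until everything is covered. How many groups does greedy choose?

5

Greedy: pick S1 (covers 4 new) → pick S8 (covers 3 new) → pick S3 (covers 2 new) → pick S2 (covers 1 new) → pick S6 (covers 1 new). Total picks: 5.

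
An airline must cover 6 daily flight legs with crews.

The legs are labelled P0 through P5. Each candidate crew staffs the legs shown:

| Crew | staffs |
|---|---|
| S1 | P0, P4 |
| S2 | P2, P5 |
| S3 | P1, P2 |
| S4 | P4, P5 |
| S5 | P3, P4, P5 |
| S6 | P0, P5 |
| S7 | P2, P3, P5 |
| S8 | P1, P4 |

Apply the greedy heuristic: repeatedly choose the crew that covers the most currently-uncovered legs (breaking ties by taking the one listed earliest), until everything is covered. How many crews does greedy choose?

3

Greedy: pick S5 (covers 3 new) → pick S3 (covers 2 new) → pick S1 (covers 1 new). Total picks: 3.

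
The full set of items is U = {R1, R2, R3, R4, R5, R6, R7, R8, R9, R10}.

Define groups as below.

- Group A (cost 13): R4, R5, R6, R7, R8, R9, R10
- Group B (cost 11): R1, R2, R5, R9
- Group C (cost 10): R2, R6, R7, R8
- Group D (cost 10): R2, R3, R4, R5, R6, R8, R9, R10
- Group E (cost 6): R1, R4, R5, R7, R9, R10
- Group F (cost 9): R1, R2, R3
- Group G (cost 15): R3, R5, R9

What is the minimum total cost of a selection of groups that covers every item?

D, E together cover every item (D ∪ E = {R1, R2, R3, R4, R5, R6, R7, R8, R9, R10}); total cost 10 + 6 = 16.
No covering selection has total cost below 16.

16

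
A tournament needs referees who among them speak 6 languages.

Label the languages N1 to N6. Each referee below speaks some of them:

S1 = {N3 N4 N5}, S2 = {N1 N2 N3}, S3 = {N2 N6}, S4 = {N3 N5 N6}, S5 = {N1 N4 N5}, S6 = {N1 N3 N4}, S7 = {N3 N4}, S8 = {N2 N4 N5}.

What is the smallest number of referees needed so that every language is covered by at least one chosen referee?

Take {S2, S3, S8}. Their union is {N1, N2, N3, N4, N5, N6}, which is all 6 languages.
No 2 of the 8 referees cover everything (all 28 combinations miss at least one language), so 3 is optimal.

3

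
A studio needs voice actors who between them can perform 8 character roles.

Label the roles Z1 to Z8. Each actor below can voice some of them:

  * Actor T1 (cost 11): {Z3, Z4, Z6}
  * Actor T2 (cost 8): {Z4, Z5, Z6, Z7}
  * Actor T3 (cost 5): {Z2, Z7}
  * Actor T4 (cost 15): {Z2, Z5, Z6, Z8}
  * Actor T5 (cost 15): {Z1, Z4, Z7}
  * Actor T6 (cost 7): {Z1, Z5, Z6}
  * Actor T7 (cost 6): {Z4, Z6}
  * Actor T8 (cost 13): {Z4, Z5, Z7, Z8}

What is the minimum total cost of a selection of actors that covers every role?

T1, T3, T6, T8 together cover every role (T1 ∪ T3 ∪ T6 ∪ T8 = {Z1, Z2, Z3, Z4, Z5, Z6, Z7, Z8}); total cost 11 + 5 + 7 + 13 = 36.
The greedy pick T2, T3, T6, T1, T8 costs 44; no covering selection beats 36.

36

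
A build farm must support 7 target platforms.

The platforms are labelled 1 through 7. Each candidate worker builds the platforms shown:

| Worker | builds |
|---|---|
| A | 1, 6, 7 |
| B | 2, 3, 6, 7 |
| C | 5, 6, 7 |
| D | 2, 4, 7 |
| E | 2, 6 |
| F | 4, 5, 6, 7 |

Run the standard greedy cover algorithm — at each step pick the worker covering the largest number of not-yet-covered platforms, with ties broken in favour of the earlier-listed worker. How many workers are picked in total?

3

Greedy: pick B (covers 4 new) → pick F (covers 2 new) → pick A (covers 1 new). Total picks: 3.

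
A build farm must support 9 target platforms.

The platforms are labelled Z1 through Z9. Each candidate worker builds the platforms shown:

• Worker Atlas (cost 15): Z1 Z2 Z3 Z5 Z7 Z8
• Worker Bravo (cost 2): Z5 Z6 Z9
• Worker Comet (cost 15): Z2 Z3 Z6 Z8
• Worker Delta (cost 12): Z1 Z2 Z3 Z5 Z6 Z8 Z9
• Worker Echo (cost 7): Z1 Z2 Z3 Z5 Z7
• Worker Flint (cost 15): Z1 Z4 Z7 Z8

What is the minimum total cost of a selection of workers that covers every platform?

Bravo, Echo, Flint together cover every platform (Bravo ∪ Echo ∪ Flint = {Z1, Z2, Z3, Z4, Z5, Z6, Z7, Z8, Z9}); total cost 2 + 7 + 15 = 24.
No covering selection has total cost below 24.

24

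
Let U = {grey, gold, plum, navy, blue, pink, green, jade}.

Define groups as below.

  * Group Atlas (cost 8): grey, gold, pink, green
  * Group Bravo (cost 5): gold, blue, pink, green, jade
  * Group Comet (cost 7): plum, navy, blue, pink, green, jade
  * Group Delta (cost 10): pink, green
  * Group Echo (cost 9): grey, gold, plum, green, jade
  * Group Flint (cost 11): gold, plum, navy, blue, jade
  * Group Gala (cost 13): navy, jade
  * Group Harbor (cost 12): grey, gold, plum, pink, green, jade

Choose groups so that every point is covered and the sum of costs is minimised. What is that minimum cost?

Atlas, Comet together cover every point (Atlas ∪ Comet = {grey, gold, plum, navy, blue, pink, green, jade}); total cost 8 + 7 = 15.
The greedy pick Bravo, Comet, Atlas costs 20; no covering selection beats 15.

15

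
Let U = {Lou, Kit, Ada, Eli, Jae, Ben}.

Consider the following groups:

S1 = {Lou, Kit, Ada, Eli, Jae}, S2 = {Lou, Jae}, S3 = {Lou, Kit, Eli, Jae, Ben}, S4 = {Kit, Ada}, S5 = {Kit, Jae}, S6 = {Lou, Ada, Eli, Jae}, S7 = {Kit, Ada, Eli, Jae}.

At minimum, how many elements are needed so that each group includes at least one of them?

H = {Lou, Kit} meets every group (each contains at least one member of H), and |H| = 2.
The groups S2, S4 are pairwise disjoint, so any hitting set needs a separate element for each — at least 2. Hence 2 is optimal.

2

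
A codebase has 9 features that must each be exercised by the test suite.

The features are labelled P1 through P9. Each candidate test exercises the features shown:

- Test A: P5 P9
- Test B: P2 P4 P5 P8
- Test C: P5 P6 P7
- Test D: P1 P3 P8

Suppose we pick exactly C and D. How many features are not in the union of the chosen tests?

3

Union of C, D = {P1, P3, P5, P6, P7, P8}.
Not covered: P2, P4, P9 — 3 features.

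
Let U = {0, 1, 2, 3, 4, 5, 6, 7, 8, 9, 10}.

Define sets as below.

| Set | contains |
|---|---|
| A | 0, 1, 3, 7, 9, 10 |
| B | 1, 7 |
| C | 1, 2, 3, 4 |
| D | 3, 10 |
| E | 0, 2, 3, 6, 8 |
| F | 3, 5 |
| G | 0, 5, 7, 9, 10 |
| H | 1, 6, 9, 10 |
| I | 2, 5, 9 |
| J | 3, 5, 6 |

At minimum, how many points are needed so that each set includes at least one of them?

3

The 3 points {1, 3, 9} hit every set.
The sets B, D, I are pairwise disjoint, so any hitting set needs a separate point for each — at least 3. Hence 3 is optimal.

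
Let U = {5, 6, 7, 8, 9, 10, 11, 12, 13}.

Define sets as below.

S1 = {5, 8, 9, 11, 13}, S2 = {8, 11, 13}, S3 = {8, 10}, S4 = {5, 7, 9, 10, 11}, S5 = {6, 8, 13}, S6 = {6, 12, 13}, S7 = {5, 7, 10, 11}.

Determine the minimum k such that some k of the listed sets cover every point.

3

S2, S4, and S6 cover everything between them: the union {5, 6, 7, 8, 9, 10, 11, 12, 13} is all of U.
Only S6 contains 12, so S6 is forced; the remaining 6 points need at least 2 more sets (each remaining set adds at most 5) — so at least 3 sets are needed, and 3 is optimal.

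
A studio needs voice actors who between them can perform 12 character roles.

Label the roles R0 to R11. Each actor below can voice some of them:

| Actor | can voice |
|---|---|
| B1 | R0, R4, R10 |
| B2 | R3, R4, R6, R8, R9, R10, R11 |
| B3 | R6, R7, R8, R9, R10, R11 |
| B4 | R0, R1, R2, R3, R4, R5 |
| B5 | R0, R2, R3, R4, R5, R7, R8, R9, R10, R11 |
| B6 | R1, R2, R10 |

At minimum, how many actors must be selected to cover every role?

Take {B3, B4}. Their union is {R0, R1, R2, R3, R4, R5, R6, R7, R8, R9, R10, R11}, which is all 12 roles.
No single actor has all 12 roles (the largest, B5, has 10), so 2 is optimal.

2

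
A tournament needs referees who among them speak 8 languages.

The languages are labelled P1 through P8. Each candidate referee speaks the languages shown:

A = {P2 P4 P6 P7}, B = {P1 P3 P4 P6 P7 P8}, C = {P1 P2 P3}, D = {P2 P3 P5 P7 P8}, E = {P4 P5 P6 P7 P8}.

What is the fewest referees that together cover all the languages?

2

Take {C, E}. Their union is {P1, P2, P3, P4, P5, P6, P7, P8}, which is all 8 languages.
No single referee has all 8 languages (the largest, B, has 6), so 2 is optimal.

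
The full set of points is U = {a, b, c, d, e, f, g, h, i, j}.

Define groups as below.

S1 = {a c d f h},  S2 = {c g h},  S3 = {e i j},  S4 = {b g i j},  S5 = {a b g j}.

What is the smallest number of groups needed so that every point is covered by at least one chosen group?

3

Take {S1, S3, S4}. Their union is {a, b, c, d, e, f, g, h, i, j}, which is all 10 points.
Only S1 contains d, so S1 is forced; the remaining 5 points need at least 2 more groups (each remaining group adds at most 4) — so at least 3 groups are needed, and 3 is optimal.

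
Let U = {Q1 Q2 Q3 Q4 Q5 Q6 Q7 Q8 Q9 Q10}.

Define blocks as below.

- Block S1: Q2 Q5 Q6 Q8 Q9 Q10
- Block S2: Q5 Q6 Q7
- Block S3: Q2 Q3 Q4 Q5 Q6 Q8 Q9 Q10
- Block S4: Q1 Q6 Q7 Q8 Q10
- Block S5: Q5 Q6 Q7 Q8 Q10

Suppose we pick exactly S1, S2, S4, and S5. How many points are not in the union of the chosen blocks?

Union of S1, S2, S4, S5 = {Q1, Q2, Q5, Q6, Q7, Q8, Q9, Q10}.
Not covered: Q3, Q4 — 2 points.

2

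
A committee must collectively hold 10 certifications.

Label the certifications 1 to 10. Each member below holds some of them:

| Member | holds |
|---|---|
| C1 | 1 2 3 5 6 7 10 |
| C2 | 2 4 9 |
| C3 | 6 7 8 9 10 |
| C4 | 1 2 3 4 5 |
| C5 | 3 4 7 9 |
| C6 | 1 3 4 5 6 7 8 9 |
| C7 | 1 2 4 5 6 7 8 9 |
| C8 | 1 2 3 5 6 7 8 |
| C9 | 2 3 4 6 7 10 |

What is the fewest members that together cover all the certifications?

2

C1 and C7 together: C1 ∪ C7 = {1, 2, 3, 4, 5, 6, 7, 8, 9, 10} — every certification is covered.
No single member has all 10 certifications (the largest, C6, has 8), so 2 is optimal.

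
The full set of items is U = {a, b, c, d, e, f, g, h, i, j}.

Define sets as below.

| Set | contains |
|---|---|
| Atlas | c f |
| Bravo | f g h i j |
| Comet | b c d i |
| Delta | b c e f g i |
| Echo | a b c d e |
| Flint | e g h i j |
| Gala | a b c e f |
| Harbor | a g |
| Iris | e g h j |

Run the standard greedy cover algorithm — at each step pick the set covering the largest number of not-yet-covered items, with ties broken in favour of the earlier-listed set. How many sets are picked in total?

Greedy: pick Delta (covers 6 new) → pick Bravo (covers 2 new) → pick Echo (covers 2 new). Total picks: 3.
(The true minimum cover uses only 2 sets, so greedy is not optimal here.)

3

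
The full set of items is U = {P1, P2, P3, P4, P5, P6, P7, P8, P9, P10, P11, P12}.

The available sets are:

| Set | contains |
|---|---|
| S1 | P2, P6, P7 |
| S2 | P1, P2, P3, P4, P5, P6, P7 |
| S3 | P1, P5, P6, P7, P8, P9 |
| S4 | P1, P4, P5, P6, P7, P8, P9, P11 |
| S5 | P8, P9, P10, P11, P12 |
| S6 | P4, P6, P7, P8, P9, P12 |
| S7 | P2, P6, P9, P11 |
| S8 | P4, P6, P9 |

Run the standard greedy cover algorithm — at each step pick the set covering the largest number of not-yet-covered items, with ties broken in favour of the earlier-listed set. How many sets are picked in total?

3

Greedy: pick S4 (covers 8 new) → pick S2 (covers 2 new) → pick S5 (covers 2 new). Total picks: 3.
(The true minimum cover uses only 2 sets, so greedy is not optimal here.)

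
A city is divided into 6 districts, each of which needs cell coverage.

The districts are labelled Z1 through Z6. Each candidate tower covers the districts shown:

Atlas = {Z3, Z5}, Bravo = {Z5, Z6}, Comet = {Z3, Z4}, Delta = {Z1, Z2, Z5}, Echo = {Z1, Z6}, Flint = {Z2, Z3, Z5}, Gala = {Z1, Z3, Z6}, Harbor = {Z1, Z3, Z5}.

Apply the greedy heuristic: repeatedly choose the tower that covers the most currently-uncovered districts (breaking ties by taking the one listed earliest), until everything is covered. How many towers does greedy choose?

3

Greedy: pick Delta (covers 3 new) → pick Comet (covers 2 new) → pick Bravo (covers 1 new). Total picks: 3.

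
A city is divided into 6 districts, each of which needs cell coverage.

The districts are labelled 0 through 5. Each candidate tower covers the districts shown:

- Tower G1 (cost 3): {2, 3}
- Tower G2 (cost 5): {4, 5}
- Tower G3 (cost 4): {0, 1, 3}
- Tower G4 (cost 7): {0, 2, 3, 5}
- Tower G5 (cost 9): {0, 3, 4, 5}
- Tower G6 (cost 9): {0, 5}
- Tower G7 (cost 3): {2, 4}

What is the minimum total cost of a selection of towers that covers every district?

G2, G3, G7 together cover every district (G2 ∪ G3 ∪ G7 = {0, 1, 2, 3, 4, 5}); total cost 5 + 4 + 3 = 12.
No covering selection has total cost below 12.

12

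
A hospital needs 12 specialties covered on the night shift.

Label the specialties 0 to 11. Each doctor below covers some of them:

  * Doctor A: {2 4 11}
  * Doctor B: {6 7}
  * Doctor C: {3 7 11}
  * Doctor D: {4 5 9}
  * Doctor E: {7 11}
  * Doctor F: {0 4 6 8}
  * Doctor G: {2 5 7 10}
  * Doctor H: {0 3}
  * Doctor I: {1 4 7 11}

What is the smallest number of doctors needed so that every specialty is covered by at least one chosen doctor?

Take {D, F, G, H, I}. Their union is {0, 1, 2, 3, 4, 5, 6, 7, 8, 9, 10, 11}, which is all 12 specialties.
No 4 of the 9 doctors cover everything (all 126 combinations miss at least one specialty), so 5 is optimal.

5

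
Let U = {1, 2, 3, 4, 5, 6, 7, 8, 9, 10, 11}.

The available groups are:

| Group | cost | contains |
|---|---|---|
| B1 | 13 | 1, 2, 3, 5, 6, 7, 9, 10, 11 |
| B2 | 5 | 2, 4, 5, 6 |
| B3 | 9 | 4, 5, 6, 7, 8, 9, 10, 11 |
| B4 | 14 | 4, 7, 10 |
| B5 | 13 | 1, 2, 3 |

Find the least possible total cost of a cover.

B3, B5 together cover every item (B3 ∪ B5 = {1, 2, 3, 4, 5, 6, 7, 8, 9, 10, 11}); total cost 9 + 13 = 22.
No covering selection has total cost below 22.

22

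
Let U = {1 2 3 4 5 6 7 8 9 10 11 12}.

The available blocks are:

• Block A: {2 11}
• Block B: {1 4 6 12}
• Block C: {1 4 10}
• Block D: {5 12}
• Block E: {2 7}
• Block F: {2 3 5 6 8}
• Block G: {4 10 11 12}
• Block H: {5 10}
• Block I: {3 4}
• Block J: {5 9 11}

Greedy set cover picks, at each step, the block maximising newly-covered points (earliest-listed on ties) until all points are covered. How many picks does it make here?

5

Greedy: pick F (covers 5 new) → pick G (covers 4 new) → pick B (covers 1 new) → pick E (covers 1 new) → pick J (covers 1 new). Total picks: 5.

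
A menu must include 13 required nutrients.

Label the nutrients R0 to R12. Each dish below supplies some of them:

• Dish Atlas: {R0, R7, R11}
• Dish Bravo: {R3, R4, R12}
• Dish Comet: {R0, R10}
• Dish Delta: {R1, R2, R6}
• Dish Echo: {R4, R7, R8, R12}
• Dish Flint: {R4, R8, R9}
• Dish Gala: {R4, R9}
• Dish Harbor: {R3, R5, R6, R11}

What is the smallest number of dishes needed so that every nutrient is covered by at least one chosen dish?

5

Take {Comet, Delta, Echo, Gala, Harbor}. Their union is {R0, R1, R2, R3, R4, R5, R6, R7, R8, R9, R10, R11, R12}, which is all 13 nutrients.
No 4 of the 8 dishes cover everything (all 70 combinations miss at least one nutrient), so 5 is optimal.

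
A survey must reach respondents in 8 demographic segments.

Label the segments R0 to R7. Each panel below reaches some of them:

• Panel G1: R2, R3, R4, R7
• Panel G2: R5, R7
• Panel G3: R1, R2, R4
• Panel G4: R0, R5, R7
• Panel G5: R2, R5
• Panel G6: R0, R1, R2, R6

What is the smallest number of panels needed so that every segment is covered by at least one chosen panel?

3

G1 and G5 and G6 together: G1 ∪ G5 ∪ G6 = {R0, R1, R2, R3, R4, R5, R6, R7} — every segment is covered.
Only G1 contains R3, so G1 is forced; the remaining 4 segments need at least 2 more panels (each remaining panel adds at most 3) — so at least 3 panels are needed, and 3 is optimal.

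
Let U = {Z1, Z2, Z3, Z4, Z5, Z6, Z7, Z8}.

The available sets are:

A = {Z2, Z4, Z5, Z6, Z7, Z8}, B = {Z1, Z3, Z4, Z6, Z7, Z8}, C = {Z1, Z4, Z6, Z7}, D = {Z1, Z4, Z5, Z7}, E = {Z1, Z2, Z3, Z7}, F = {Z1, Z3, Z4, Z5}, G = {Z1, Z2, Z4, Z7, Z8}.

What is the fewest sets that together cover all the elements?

Take {A, F}. Their union is {Z1, Z2, Z3, Z4, Z5, Z6, Z7, Z8}, which is all 8 elements.
No single set has all 8 elements (the largest, A, has 6), so 2 is optimal.

2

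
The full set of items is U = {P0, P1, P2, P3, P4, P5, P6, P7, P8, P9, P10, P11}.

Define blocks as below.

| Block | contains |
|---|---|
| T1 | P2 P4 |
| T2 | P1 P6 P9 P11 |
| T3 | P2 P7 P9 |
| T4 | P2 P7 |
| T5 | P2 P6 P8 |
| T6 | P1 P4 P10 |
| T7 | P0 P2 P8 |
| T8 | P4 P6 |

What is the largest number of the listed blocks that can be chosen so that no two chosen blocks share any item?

T4, T6 are pairwise disjoint (T4={P2,P7}; T6={P1,P4,P10}).
Every remaining block overlaps one of these, and no 3 of the listed blocks are pairwise disjoint, so 2 is the maximum.

2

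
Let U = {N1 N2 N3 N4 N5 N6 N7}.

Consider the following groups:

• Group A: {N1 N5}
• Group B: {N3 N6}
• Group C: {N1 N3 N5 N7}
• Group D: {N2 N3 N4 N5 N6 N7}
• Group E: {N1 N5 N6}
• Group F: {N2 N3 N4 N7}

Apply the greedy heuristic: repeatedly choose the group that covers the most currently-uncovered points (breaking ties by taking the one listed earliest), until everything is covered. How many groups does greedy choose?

Greedy: pick D (covers 6 new) → pick A (covers 1 new). Total picks: 2.

2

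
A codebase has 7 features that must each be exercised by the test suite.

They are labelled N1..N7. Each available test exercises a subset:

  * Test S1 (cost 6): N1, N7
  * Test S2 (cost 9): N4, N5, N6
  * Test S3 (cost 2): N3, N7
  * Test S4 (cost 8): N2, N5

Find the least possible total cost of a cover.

S1, S2, S3, S4 together cover every feature (S1 ∪ S2 ∪ S3 ∪ S4 = {N1, N2, N3, N4, N5, N6, N7}); total cost 6 + 9 + 2 + 8 = 25.
No covering selection has total cost below 25.

25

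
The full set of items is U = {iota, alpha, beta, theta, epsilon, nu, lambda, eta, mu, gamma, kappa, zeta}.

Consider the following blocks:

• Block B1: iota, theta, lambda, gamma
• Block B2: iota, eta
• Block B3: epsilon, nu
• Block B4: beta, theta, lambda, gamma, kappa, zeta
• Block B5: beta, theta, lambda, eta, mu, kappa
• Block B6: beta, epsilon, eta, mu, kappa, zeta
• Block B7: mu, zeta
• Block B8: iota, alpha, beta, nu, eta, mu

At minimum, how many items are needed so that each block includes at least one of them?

4

The 4 items {nu, eta, mu, gamma} hit every block.
No choice of 3 items meets every block, so 4 is the minimum.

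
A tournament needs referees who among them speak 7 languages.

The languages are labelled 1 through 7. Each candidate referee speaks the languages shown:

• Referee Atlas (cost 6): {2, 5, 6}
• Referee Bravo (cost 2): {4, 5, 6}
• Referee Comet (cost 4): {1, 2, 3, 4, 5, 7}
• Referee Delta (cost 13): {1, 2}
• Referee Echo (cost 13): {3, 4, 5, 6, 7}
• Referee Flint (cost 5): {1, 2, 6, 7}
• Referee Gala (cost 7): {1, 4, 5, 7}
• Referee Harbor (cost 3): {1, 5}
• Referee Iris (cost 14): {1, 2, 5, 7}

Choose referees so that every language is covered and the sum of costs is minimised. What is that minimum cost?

6

Bravo, Comet together cover every language (Bravo ∪ Comet = {1, 2, 3, 4, 5, 6, 7}); total cost 2 + 4 = 6.
No covering selection has total cost below 6.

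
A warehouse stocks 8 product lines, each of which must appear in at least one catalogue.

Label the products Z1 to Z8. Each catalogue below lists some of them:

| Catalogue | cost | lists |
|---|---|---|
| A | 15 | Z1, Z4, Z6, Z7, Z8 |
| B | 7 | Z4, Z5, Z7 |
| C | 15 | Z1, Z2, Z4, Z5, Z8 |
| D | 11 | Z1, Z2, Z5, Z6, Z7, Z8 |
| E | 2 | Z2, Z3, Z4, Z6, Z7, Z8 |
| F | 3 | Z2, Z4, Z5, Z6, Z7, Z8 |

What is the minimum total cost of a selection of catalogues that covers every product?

D, E together cover every product (D ∪ E = {Z1, Z2, Z3, Z4, Z5, Z6, Z7, Z8}); total cost 11 + 2 = 13.
The greedy pick E, F, D costs 16; no covering selection beats 13.

13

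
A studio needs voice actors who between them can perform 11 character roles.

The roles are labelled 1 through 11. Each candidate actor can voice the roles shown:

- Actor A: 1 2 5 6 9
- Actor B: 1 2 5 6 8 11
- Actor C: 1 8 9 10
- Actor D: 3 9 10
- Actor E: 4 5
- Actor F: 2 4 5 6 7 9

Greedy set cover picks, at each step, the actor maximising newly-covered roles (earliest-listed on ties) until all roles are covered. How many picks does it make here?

Greedy: pick B (covers 6 new) → pick D (covers 3 new) → pick F (covers 2 new). Total picks: 3.

3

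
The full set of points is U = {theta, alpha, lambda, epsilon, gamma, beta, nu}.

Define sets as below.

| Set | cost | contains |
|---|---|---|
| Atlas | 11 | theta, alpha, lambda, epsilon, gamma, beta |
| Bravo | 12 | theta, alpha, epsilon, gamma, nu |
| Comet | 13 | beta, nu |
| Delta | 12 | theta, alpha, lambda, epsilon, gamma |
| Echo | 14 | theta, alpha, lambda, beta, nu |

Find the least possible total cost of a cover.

Atlas, Bravo together cover every point (Atlas ∪ Bravo = {theta, alpha, lambda, epsilon, gamma, beta, nu}); total cost 11 + 12 = 23.
No covering selection has total cost below 23.

23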